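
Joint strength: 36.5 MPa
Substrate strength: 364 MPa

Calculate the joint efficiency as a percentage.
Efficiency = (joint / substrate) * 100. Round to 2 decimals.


Efficiency = (36.5 / 364) * 100 = 10.03%

10.03


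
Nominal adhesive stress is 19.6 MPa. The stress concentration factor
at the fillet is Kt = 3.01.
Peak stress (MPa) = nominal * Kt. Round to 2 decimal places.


Peak = 19.6 * 3.01 = 59.00 MPa

59.00


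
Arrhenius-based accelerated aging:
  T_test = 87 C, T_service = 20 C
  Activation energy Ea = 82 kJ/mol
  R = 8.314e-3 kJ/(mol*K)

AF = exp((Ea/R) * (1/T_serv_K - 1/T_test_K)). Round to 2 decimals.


T_test_K = 360.15, T_serv_K = 293.15
AF = exp((82/8.314e-3) * (1/293.15 - 1/360.15))
= 522.70

522.70


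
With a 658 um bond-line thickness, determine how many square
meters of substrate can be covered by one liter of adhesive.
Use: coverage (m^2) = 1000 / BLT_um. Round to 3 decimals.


Coverage = 1000 / 658 = 1.520 m^2

1.520


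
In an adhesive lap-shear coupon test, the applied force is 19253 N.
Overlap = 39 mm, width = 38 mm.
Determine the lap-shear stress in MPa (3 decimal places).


stress = F / (overlap * width)
= 19253 / (39 * 38)
= 12.991 MPa

12.991


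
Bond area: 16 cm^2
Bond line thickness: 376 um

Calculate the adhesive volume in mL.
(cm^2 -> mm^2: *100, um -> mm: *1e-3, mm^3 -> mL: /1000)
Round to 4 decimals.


V = 16*100 * 376*1e-3 / 1000
= 0.6016 mL

0.6016


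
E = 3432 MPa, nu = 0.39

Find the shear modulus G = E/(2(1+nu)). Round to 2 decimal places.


G = 3432 / (2 * 1.39)
= 1234.53 MPa

1234.53


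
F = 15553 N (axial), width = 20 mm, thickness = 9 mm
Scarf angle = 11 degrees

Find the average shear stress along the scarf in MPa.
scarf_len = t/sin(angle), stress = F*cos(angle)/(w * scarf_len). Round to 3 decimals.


scarf_len = 9/sin(11 deg) = 47.1676
cos(11 deg) = 0.981627
stress = 15553*0.981627/(20*47.1676) = 16.184 MPa

16.184


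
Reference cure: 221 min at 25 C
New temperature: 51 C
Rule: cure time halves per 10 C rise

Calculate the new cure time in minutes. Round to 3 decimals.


factor = 2^((51-25)/10) = 6.0629
t_new = 221 / 6.0629 = 36.451 min

36.451


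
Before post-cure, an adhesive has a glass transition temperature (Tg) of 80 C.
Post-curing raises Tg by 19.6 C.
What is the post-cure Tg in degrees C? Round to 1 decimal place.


Tg_post = Tg_base + delta_Tg
= 80 + 19.6
= 99.6 C

99.6


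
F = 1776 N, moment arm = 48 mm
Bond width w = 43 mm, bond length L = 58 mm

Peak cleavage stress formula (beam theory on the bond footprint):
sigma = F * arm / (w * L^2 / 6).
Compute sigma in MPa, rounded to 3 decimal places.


sigma = (1776 * 48) / (43 * 3364 / 6)
= 85248 * 6 / 144652
= 511488 / 144652
= 3.536 MPa

3.536


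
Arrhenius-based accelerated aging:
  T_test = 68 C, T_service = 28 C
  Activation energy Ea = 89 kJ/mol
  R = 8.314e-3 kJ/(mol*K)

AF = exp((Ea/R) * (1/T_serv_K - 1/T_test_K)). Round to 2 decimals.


T_test_K = 341.15, T_serv_K = 301.15
AF = exp((89/8.314e-3) * (1/301.15 - 1/341.15))
= 64.58

64.58


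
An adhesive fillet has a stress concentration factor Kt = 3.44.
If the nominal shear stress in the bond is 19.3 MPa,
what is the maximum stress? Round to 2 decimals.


Max stress = 19.3 * 3.44 = 66.39 MPa

66.39


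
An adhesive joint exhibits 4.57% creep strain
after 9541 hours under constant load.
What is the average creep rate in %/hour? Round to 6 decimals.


Creep rate = strain / time
= 4.57 / 9541
= 0.000479 %/h

0.000479


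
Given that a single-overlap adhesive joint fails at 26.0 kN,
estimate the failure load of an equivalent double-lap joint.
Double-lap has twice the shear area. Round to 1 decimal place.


Double-lap factor = 2
Expected load = 26.0 * 2 = 52.0 kN

52.0


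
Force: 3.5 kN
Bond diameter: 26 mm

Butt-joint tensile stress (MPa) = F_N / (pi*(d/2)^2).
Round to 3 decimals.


F_N = 3.5 * 1000 = 3500.0 N
A = pi*(13.0)^2 = 530.9292 mm^2
stress = 3500.0 / 530.9292 = 6.592 MPa

6.592


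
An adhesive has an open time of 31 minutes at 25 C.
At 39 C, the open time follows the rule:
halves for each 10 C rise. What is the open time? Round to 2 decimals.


Factor = 2^((39-25)/10) = 2.6390
Open time = 31 / 2.6390 = 11.75 min

11.75


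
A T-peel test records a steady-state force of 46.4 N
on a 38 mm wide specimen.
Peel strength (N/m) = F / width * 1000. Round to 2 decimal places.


Peel strength = 46.4 / 38 * 1000
= 1221.05 N/m

1221.05


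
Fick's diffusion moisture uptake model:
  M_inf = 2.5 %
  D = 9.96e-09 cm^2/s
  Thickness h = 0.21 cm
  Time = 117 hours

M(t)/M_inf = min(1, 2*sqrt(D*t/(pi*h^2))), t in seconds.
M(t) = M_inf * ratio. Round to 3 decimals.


t_sec = 117 * 3600 = 421200
ratio = 2*sqrt(9.96e-09*421200/(pi*0.21^2))
= min(1, 0.348024)
= 0.348024
M(t) = 2.5 * 0.348024 = 0.870 %

0.870


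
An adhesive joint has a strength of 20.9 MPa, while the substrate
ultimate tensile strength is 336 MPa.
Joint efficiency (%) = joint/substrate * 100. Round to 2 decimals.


Efficiency = 20.9 / 336 * 100
= 6.22%

6.22


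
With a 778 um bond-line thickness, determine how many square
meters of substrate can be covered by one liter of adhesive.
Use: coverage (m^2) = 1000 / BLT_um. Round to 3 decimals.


Coverage = 1000 / 778 = 1.285 m^2

1.285


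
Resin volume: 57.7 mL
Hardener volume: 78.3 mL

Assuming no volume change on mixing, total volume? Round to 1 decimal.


V_total = 57.7 + 78.3 = 136.0 mL

136.0


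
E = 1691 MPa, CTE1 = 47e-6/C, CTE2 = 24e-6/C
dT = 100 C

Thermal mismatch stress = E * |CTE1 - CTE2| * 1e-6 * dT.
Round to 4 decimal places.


= 1691 * 23e-6 * 100
= 3.8893 MPa

3.8893


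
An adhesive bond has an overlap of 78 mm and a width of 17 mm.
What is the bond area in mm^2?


Bond area = overlap * width
= 78 * 17
= 1326 mm^2

1326


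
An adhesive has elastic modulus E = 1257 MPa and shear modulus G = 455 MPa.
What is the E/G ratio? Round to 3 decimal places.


E/G = 1257 / 455 = 2.763

2.763


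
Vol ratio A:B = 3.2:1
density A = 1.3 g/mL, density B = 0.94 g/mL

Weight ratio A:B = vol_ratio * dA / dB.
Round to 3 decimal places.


Weight ratio = 3.2 * 1.3 / 0.94
= 4.426

4.426


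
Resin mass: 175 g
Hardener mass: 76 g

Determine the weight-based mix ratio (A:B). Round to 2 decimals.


Ratio = 175 / 76 = 2.30

2.30


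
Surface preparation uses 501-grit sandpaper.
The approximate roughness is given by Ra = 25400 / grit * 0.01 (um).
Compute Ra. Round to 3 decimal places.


Ra = 25400 / 501 * 0.01
= 254 / 501
= 0.507 um

0.507


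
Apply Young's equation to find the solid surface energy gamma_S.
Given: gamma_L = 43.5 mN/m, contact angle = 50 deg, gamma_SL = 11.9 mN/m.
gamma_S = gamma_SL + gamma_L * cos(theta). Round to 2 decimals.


theta_rad = 50 * pi/180 = 0.872665
gamma_S = 11.9 + 43.5 * cos(0.872665)
= 39.86 mN/m

39.86


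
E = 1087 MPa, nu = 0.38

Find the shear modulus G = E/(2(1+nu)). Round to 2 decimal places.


G = 1087 / (2 * 1.38)
= 393.84 MPa

393.84


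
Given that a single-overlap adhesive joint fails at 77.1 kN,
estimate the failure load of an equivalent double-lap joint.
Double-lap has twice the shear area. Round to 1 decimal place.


Double-lap factor = 2
Expected load = 77.1 * 2 = 154.2 kN

154.2


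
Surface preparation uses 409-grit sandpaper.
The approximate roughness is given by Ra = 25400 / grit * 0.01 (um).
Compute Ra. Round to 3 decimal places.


Ra = 25400 / 409 * 0.01
= 254 / 409
= 0.621 um

0.621


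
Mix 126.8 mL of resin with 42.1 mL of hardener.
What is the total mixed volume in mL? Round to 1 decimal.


Total = 126.8 + 42.1 = 168.9 mL

168.9


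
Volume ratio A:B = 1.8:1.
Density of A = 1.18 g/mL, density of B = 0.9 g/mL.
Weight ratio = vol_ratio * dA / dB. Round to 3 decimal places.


Wt ratio = 1.8 * 1.18 / 0.9
= 2.360

2.360


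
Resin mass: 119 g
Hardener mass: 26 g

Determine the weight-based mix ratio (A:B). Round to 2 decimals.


Ratio = 119 / 26 = 4.58

4.58


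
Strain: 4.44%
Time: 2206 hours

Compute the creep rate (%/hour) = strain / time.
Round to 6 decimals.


Creep rate = 4.44 / 2206
= 0.002013 %/h

0.002013


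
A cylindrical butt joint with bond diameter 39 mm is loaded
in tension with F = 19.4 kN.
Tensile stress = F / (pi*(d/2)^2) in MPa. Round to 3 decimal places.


Area = pi * (39/2)^2 = 1194.5906 mm^2
Stress = 19.4*1000 / 1194.5906
= 16.240 MPa

16.240


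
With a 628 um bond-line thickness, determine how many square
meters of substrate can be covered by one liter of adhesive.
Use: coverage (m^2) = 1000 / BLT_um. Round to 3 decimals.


Coverage = 1000 / 628 = 1.592 m^2

1.592


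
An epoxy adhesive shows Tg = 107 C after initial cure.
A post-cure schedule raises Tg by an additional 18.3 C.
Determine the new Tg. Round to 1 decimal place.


New Tg = 107 + 18.3
= 125.3 C

125.3


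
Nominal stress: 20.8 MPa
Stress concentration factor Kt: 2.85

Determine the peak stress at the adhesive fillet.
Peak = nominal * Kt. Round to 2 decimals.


Peak stress = 20.8 * 2.85
= 59.28 MPa

59.28


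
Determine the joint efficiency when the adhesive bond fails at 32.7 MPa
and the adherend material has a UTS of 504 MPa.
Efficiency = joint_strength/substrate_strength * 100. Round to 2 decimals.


Joint efficiency = 32.7 / 504 * 100
= 6.49%

6.49


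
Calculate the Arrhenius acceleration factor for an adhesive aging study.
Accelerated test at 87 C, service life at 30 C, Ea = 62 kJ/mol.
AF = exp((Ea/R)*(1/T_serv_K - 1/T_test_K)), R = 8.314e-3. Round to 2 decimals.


T_test = 360.15 K, T_serv = 303.15 K
Ea/R = 62 / 0.008314 = 7457.30
AF = exp(7457.30 * (1/303.15 - 1/360.15))
= 49.07

49.07


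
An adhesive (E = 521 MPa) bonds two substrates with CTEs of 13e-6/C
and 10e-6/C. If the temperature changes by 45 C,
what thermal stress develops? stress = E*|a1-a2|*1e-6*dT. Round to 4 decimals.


Stress = 521 * |13 - 10| * 1e-6 * 45
= 0.0703 MPa

0.0703


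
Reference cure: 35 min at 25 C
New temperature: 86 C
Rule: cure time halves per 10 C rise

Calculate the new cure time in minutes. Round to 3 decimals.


factor = 2^((86-25)/10) = 68.5935
t_new = 35 / 68.5935 = 0.510 min

0.510


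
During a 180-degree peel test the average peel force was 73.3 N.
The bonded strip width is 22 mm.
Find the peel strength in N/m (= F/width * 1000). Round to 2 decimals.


Peel strength = F/width * 1000
= 73.3 / 22 * 1000
= 3331.82 N/m

3331.82


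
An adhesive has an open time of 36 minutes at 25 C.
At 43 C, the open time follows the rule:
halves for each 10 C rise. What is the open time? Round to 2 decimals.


Factor = 2^((43-25)/10) = 3.4822
Open time = 36 / 3.4822 = 10.34 min

10.34


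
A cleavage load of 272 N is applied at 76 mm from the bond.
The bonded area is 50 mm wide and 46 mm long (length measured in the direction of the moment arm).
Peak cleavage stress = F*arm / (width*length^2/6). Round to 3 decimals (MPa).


Moment = 272 * 76 = 20672 N*mm
Section modulus = 50 * 2116 / 6 = 105800 / 6 mm^3
Stress = 20672 / (105800 / 6) = 124032 / 105800
= 1.172 MPa

1.172


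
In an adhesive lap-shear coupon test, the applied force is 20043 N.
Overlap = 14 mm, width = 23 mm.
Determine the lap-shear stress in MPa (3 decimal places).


stress = F / (overlap * width)
= 20043 / (14 * 23)
= 62.245 MPa

62.245


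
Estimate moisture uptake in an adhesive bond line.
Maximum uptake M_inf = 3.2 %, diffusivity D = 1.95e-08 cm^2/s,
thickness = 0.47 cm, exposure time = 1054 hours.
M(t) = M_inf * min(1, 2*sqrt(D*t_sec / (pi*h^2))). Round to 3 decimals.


Convert time: 1054 h = 3794400 s
ratio = min(1, 2*sqrt(1.95e-08*3794400/(pi*0.47^2)))
= 0.653049
M(t) = 3.2 * 0.653049 = 2.090%

2.090


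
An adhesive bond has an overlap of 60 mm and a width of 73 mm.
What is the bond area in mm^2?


Bond area = overlap * width
= 60 * 73
= 4380 mm^2

4380


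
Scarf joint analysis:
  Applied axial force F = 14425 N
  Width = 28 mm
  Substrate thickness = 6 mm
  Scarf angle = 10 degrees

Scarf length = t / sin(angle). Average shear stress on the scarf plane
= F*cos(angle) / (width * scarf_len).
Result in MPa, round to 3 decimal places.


Scarf length = 6 / sin(10 deg) = 34.5526 mm
cos(10 deg) = 0.984808
Shear = 14425 * 0.984808 / (28 * 34.5526)
= 14.683 MPa

14.683


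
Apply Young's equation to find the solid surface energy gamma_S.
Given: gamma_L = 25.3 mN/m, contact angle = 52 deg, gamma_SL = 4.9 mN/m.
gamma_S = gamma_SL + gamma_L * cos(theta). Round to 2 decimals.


theta_rad = 52 * pi/180 = 0.907571
gamma_S = 4.9 + 25.3 * cos(0.907571)
= 20.48 mN/m

20.48


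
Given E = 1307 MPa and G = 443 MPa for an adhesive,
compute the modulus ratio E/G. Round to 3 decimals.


E/G ratio = 1307 / 443 = 2.950

2.950


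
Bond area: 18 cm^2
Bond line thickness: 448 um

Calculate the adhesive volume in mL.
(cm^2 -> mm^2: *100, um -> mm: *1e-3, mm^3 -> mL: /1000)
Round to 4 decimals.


V = 18*100 * 448*1e-3 / 1000
= 0.8064 mL

0.8064


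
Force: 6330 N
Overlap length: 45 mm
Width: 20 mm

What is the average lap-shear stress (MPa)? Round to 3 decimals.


Average shear stress = F / (overlap * width)
= 6330 / (45 * 20)
= 7.033 MPa

7.033


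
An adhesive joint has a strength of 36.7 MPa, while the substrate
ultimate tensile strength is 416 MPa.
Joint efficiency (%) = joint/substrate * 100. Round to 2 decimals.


Efficiency = 36.7 / 416 * 100
= 8.82%

8.82


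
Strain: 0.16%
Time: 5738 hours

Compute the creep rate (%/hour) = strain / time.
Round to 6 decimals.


Creep rate = 0.16 / 5738
= 0.000028 %/h

0.000028


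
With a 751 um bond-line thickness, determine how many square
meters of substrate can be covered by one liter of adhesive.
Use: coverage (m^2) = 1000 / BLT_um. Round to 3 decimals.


Coverage = 1000 / 751 = 1.332 m^2

1.332


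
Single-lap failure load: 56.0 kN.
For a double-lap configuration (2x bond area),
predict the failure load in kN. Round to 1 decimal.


Failure load = 56.0 * 2 = 112.0 kN

112.0


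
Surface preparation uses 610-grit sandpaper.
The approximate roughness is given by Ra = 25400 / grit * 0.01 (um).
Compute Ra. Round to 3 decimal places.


Ra = 25400 / 610 * 0.01
= 254 / 610
= 0.416 um

0.416


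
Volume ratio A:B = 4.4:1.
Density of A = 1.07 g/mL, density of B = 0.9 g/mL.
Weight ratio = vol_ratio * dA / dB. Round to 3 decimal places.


Wt ratio = 4.4 * 1.07 / 0.9
= 5.231

5.231


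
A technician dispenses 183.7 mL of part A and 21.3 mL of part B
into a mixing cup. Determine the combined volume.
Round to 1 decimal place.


Combined volume = 183.7 + 21.3
= 205.0 mL

205.0


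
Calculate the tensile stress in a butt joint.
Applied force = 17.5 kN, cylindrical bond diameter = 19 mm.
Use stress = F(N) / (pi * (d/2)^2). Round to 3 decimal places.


A = pi * 9.5^2 = 283.5287 mm^2
sigma = 17500.0 / 283.5287 = 61.722 MPa

61.722


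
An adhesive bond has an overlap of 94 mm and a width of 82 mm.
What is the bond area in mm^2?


Bond area = overlap * width
= 94 * 82
= 7708 mm^2

7708


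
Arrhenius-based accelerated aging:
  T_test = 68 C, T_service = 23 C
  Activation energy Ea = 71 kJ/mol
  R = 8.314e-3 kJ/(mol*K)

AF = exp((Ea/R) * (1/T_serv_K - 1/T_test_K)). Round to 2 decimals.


T_test_K = 341.15, T_serv_K = 296.15
AF = exp((71/8.314e-3) * (1/296.15 - 1/341.15))
= 44.87

44.87


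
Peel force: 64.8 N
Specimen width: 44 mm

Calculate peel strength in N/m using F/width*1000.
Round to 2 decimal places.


Peel strength = 64.8 / 44 * 1000 = 1472.73 N/m

1472.73


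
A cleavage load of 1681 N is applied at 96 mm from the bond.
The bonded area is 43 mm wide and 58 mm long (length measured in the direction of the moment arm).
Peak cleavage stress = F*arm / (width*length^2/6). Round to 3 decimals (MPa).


Moment = 1681 * 96 = 161376 N*mm
Section modulus = 43 * 3364 / 6 = 144652 / 6 mm^3
Stress = 161376 / (144652 / 6) = 968256 / 144652
= 6.694 MPa

6.694


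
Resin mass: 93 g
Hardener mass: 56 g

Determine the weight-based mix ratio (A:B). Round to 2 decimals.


Ratio = 93 / 56 = 1.66

1.66


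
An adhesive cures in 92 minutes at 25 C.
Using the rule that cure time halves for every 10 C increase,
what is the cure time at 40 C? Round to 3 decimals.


Factor = 2^((40 - 25) / 10) = 2.8284
Cure time = 92 / 2.8284
= 32.527 minutes

32.527


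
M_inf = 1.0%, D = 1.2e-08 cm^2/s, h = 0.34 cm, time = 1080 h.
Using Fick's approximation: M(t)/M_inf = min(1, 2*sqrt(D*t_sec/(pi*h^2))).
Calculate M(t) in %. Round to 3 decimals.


t = 3888000 s
ratio = min(1, 2*sqrt(1.2e-08*3888000/(pi*0.1156)))
= 0.716853
M(t) = 1.0 * 0.716853 = 0.717%

0.717


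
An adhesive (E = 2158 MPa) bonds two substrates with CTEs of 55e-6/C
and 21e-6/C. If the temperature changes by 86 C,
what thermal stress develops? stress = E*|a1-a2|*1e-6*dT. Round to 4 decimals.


Stress = 2158 * |55 - 21| * 1e-6 * 86
= 6.3100 MPa

6.3100


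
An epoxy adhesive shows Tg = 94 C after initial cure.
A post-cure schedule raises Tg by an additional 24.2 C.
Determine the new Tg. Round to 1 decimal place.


New Tg = 94 + 24.2
= 118.2 C

118.2


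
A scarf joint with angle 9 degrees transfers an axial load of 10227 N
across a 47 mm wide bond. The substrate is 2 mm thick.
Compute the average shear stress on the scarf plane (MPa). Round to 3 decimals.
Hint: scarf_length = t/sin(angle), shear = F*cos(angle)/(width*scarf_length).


scarf_length = 2 / sin(9 deg) = 12.7849 mm
cos(9 deg) = 0.987688
shear stress = 10227 * 0.987688 / (47 * 12.7849)
= 16.810 MPa

16.810


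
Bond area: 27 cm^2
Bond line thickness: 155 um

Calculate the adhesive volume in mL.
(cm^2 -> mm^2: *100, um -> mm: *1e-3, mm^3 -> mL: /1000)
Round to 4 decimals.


V = 27*100 * 155*1e-3 / 1000
= 0.4185 mL

0.4185


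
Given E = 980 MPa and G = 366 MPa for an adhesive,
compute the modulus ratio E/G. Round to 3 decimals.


E/G ratio = 980 / 366 = 2.678

2.678


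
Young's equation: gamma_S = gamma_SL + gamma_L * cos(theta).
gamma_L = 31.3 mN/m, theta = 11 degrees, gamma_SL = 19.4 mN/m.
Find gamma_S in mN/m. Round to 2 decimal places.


cos(11 deg) = 0.981627
gamma_S = 19.4 + 31.3 * 0.981627
= 50.12 mN/m

50.12


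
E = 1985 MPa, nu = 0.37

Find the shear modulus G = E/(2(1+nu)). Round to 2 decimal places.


G = 1985 / (2 * 1.37)
= 724.45 MPa

724.45


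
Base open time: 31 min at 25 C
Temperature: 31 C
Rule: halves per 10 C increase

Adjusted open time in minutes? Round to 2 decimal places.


Acceleration = 2^((31-25)/10) = 1.5157
Open time = 31 / 1.5157 = 20.45 min

20.45


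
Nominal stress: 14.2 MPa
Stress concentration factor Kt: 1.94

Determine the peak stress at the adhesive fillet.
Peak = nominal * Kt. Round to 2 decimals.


Peak stress = 14.2 * 1.94
= 27.55 MPa

27.55


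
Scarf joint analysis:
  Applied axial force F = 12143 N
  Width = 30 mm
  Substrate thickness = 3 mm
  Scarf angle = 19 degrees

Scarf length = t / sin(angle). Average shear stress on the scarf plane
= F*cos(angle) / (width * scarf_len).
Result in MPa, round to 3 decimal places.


Scarf length = 3 / sin(19 deg) = 9.2147 mm
cos(19 deg) = 0.945519
Shear = 12143 * 0.945519 / (30 * 9.2147)
= 41.533 MPa

41.533


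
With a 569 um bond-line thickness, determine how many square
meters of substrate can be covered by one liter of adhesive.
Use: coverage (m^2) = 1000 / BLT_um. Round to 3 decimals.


Coverage = 1000 / 569 = 1.757 m^2

1.757


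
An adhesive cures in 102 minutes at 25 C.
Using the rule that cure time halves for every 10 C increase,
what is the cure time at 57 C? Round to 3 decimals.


Factor = 2^((57 - 25) / 10) = 9.1896
Cure time = 102 / 9.1896
= 11.100 minutes

11.100


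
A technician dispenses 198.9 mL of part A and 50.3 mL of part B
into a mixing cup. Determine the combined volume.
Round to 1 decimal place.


Combined volume = 198.9 + 50.3
= 249.2 mL

249.2


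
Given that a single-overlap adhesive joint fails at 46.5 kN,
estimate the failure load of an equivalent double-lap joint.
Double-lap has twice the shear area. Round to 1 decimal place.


Double-lap factor = 2
Expected load = 46.5 * 2 = 93.0 kN

93.0


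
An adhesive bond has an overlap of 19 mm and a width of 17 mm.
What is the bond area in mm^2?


Bond area = overlap * width
= 19 * 17
= 323 mm^2

323


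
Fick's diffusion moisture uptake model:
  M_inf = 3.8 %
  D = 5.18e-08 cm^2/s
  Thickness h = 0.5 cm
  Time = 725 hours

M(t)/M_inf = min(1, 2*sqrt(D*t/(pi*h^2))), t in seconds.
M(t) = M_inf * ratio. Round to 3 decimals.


t_sec = 725 * 3600 = 2610000
ratio = 2*sqrt(5.18e-08*2610000/(pi*0.5^2))
= min(1, 0.829794)
= 0.829794
M(t) = 3.8 * 0.829794 = 3.153 %

3.153


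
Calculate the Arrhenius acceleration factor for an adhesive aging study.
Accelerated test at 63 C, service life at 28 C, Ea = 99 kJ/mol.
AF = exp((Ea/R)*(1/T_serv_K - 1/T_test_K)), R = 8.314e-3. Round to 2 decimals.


T_test = 336.15 K, T_serv = 301.15 K
Ea/R = 99 / 0.008314 = 11907.63
AF = exp(11907.63 * (1/301.15 - 1/336.15))
= 61.37

61.37


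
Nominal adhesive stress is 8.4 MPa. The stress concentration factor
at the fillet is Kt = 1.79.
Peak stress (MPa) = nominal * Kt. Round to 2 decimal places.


Peak = 8.4 * 1.79 = 15.04 MPa

15.04


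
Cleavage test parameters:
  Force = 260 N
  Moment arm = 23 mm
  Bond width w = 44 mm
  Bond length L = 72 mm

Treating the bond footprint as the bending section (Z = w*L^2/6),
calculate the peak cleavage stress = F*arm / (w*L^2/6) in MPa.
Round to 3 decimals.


M = 260 * 23 = 5980 N*mm
Z = 44 * 72^2 / 6 = 228096 / 6 mm^3
sigma = M / Z = 6 * 5980 / 228096 = 35880 / 228096
= 0.157 MPa

0.157


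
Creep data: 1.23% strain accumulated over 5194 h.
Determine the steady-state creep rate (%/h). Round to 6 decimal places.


Rate = 1.23 / 5194 = 0.000237 %/h

0.000237


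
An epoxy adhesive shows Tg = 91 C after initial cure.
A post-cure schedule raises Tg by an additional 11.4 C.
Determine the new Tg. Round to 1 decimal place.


New Tg = 91 + 11.4
= 102.4 C

102.4


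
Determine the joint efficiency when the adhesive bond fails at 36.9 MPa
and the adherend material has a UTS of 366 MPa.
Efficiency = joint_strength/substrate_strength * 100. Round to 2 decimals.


Joint efficiency = 36.9 / 366 * 100
= 10.08%

10.08


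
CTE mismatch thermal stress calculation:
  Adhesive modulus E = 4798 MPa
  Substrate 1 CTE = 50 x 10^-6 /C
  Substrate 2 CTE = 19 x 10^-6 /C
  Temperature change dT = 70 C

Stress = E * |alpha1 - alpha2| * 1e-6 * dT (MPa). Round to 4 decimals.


delta_alpha = |50 - 19| = 31 x 10^-6/C
Stress = 4798 * 31e-6 * 70
= 10.4117 MPa

10.4117


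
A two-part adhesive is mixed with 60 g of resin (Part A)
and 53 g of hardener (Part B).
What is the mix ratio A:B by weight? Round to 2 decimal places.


Mix ratio = mass_A / mass_B
= 60 / 53
= 1.13

1.13


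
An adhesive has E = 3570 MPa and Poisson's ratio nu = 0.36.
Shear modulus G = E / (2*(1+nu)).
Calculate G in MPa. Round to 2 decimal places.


G = 3570 / (2*(1+0.36))
= 3570 / 2.72
= 1312.50 MPa

1312.50


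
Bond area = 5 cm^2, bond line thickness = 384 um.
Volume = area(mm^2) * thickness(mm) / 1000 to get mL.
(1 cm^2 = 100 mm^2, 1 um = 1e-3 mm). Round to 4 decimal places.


area_mm2 = 5 * 100 = 500
blt_mm = 384 * 1e-3 = 0.384
vol_mm3 = 500 * 0.384 = 192.0
vol_mL = 192.0 / 1000 = 0.1920 mL

0.1920


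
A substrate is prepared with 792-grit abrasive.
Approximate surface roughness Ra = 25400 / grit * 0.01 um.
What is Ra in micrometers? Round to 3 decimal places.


Ra = 25400 / 792 * 0.01 = 0.321 um

0.321


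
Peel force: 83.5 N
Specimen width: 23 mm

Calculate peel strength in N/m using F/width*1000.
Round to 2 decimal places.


Peel strength = 83.5 / 23 * 1000 = 3630.43 N/m

3630.43


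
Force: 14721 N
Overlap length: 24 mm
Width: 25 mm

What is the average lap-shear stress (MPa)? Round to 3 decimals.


Average shear stress = F / (overlap * width)
= 14721 / (24 * 25)
= 24.535 MPa

24.535


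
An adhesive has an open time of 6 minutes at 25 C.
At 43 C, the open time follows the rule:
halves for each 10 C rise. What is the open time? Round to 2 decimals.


Factor = 2^((43-25)/10) = 3.4822
Open time = 6 / 3.4822 = 1.72 min

1.72


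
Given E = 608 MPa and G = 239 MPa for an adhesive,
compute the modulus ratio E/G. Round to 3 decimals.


E/G ratio = 608 / 239 = 2.544

2.544


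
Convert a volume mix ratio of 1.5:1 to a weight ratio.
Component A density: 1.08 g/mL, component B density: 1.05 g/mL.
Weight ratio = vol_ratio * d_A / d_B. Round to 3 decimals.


= 1.5 * 1.08 / 1.05 = 1.543

1.543


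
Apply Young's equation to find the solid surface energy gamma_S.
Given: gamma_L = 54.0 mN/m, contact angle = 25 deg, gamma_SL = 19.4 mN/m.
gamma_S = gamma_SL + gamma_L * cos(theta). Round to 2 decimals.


theta_rad = 25 * pi/180 = 0.436332
gamma_S = 19.4 + 54.0 * cos(0.436332)
= 68.34 mN/m

68.34


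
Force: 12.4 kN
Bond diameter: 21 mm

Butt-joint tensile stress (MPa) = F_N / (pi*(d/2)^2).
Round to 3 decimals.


F_N = 12.4 * 1000 = 12400.0 N
A = pi*(10.5)^2 = 346.3606 mm^2
stress = 12400.0 / 346.3606 = 35.801 MPa

35.801


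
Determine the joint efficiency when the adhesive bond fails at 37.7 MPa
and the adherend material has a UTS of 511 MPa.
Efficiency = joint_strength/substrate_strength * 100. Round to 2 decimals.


Joint efficiency = 37.7 / 511 * 100
= 7.38%

7.38


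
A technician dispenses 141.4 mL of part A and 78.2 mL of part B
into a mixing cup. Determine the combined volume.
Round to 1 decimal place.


Combined volume = 141.4 + 78.2
= 219.6 mL

219.6


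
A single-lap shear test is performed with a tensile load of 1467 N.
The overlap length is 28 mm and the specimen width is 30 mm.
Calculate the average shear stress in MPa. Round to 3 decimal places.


Shear stress = F / (overlap * width)
= 1467 / (28 * 30)
= 1467 / 840
= 1.746 MPa

1.746


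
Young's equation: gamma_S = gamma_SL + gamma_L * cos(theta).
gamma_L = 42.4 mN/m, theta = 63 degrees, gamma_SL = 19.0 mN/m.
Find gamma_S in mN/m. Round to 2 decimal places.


cos(63 deg) = 0.453990
gamma_S = 19.0 + 42.4 * 0.453990
= 38.25 mN/m

38.25


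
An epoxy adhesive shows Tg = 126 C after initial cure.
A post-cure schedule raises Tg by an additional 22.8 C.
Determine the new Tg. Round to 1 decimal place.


New Tg = 126 + 22.8
= 148.8 C

148.8


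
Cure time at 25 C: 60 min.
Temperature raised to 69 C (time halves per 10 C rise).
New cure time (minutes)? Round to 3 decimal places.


Acceleration factor = 2^(44/10) = 21.1121
New time = 60 / 21.1121 = 2.842 min

2.842


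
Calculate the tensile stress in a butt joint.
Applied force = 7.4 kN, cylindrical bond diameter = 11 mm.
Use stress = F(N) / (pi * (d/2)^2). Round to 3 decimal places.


A = pi * 5.5^2 = 95.0332 mm^2
sigma = 7400.0 / 95.0332 = 77.868 MPa

77.868


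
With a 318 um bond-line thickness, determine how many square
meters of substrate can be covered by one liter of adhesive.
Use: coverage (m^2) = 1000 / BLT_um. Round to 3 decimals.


Coverage = 1000 / 318 = 3.145 m^2

3.145


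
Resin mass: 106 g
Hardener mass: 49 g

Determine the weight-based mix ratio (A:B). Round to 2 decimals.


Ratio = 106 / 49 = 2.16

2.16


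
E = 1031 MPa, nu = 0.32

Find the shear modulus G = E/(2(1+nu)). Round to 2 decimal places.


G = 1031 / (2 * 1.32)
= 390.53 MPa

390.53


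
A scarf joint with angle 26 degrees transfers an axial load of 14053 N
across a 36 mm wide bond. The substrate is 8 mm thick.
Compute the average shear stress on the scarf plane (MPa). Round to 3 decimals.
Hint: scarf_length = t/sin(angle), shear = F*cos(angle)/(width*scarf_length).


scarf_length = 8 / sin(26 deg) = 18.2494 mm
cos(26 deg) = 0.898794
shear stress = 14053 * 0.898794 / (36 * 18.2494)
= 19.226 MPa

19.226


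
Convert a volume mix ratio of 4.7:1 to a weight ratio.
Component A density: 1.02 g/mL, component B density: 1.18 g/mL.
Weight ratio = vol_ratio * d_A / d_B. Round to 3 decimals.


= 4.7 * 1.02 / 1.18 = 4.063

4.063


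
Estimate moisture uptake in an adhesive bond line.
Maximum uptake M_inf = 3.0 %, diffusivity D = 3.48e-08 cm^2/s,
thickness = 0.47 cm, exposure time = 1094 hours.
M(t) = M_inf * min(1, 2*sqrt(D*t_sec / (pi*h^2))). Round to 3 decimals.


Convert time: 1094 h = 3938400 s
ratio = min(1, 2*sqrt(3.48e-08*3938400/(pi*0.47^2)))
= 0.888806
M(t) = 3.0 * 0.888806 = 2.666%

2.666


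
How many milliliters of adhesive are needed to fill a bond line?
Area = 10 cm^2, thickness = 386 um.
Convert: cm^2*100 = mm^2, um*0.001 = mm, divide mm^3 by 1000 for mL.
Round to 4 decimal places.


= (10 * 100) * (386 * 0.001) / 1000
= 0.3860 mL

0.3860


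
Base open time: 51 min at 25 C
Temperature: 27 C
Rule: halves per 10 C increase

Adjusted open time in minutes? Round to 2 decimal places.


Acceleration = 2^((27-25)/10) = 1.1487
Open time = 51 / 1.1487 = 44.40 min

44.40


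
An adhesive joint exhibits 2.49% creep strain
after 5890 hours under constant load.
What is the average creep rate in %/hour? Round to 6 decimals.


Creep rate = strain / time
= 2.49 / 5890
= 0.000423 %/h

0.000423


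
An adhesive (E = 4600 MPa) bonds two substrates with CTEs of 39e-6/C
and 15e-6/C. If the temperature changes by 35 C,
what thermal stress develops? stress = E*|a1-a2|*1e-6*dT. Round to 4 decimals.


Stress = 4600 * |39 - 15| * 1e-6 * 35
= 3.8640 MPa

3.8640


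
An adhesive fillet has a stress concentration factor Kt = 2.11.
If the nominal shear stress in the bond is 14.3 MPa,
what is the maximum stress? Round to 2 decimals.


Max stress = 14.3 * 2.11 = 30.17 MPa

30.17


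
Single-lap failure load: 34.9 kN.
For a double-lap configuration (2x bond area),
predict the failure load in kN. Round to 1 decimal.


Failure load = 34.9 * 2 = 69.8 kN

69.8


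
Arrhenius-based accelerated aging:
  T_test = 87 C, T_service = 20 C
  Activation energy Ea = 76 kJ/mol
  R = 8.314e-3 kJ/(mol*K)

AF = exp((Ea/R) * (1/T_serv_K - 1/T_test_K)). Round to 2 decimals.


T_test_K = 360.15, T_serv_K = 293.15
AF = exp((76/8.314e-3) * (1/293.15 - 1/360.15))
= 330.64

330.64


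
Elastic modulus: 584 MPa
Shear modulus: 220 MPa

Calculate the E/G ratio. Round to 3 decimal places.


E / G = 584 / 220 = 2.655

2.655


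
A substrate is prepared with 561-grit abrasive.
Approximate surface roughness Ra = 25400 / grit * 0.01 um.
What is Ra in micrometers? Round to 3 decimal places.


Ra = 25400 / 561 * 0.01 = 0.453 um

0.453


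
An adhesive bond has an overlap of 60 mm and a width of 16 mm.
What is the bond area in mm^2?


Bond area = overlap * width
= 60 * 16
= 960 mm^2

960


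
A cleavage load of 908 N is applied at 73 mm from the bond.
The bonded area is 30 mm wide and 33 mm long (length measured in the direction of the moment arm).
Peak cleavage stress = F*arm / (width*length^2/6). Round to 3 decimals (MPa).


Moment = 908 * 73 = 66284 N*mm
Section modulus = 30 * 1089 / 6 = 32670 / 6 mm^3
Stress = 66284 / (32670 / 6) = 397704 / 32670
= 12.173 MPa

12.173


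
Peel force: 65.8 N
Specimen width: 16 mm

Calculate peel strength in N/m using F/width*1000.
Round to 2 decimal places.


Peel strength = 65.8 / 16 * 1000 = 4112.50 N/m

4112.50


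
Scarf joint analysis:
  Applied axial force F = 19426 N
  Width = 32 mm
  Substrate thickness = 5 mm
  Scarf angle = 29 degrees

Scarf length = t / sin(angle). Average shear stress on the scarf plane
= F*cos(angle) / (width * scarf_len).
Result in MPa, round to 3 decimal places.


Scarf length = 5 / sin(29 deg) = 10.3133 mm
cos(29 deg) = 0.874620
Shear = 19426 * 0.874620 / (32 * 10.3133)
= 51.482 MPa

51.482


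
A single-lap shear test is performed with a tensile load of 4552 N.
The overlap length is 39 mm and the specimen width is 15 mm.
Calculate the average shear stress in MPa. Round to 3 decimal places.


Shear stress = F / (overlap * width)
= 4552 / (39 * 15)
= 4552 / 585
= 7.781 MPa

7.781


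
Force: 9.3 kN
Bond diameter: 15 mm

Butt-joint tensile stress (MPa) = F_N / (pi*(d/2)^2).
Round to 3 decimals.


F_N = 9.3 * 1000 = 9300.0 N
A = pi*(7.5)^2 = 176.7146 mm^2
stress = 9300.0 / 176.7146 = 52.627 MPa

52.627


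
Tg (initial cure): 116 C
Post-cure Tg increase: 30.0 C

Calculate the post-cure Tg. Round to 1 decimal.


Post-cure Tg = 116 + 30.0 = 146.0 C

146.0


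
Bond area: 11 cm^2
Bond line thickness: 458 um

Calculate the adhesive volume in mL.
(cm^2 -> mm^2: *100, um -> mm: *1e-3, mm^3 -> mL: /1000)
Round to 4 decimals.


V = 11*100 * 458*1e-3 / 1000
= 0.5038 mL

0.5038


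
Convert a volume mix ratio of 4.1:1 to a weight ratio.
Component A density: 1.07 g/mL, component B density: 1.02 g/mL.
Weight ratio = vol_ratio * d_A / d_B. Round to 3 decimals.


= 4.1 * 1.07 / 1.02 = 4.301

4.301


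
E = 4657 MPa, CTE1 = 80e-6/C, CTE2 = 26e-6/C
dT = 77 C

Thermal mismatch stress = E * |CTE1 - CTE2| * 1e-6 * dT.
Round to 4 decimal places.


= 4657 * 54e-6 * 77
= 19.3638 MPa

19.3638


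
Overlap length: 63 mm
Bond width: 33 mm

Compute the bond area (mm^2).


Bond area = 63 * 33 = 2079 mm^2

2079


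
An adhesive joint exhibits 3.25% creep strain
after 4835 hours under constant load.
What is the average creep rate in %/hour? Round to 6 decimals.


Creep rate = strain / time
= 3.25 / 4835
= 0.000672 %/h

0.000672


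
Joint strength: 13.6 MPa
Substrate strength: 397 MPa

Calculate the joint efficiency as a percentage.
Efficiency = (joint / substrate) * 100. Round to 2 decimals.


Efficiency = (13.6 / 397) * 100 = 3.43%

3.43


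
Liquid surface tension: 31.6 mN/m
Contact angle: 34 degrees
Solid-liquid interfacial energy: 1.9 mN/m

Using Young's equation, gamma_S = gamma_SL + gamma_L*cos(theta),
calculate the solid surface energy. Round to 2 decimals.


gamma_S = 1.9 + 31.6 * cos(34)
= 28.10 mN/m

28.10


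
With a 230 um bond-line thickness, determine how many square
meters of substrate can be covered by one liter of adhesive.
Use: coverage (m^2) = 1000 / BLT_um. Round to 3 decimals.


Coverage = 1000 / 230 = 4.348 m^2

4.348


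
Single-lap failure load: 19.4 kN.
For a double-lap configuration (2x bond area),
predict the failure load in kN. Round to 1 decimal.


Failure load = 19.4 * 2 = 38.8 kN

38.8


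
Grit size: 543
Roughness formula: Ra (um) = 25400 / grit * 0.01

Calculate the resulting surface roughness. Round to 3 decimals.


Ra = 25400 / 543 * 0.01
= 0.468 um

0.468


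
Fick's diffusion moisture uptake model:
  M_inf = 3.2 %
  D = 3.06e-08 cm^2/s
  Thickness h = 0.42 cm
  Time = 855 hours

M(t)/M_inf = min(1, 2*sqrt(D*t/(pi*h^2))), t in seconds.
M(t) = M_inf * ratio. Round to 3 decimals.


t_sec = 855 * 3600 = 3078000
ratio = 2*sqrt(3.06e-08*3078000/(pi*0.42^2))
= min(1, 0.824519)
= 0.824519
M(t) = 3.2 * 0.824519 = 2.638 %

2.638


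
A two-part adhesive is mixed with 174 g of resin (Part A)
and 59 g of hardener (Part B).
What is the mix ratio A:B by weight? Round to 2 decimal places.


Mix ratio = mass_A / mass_B
= 174 / 59
= 2.95

2.95


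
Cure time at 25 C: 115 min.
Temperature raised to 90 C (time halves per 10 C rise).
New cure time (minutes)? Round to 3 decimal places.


Acceleration factor = 2^(65/10) = 90.5097
New time = 115 / 90.5097 = 1.271 min

1.271


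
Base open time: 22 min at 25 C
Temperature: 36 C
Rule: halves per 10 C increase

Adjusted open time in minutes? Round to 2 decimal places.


Acceleration = 2^((36-25)/10) = 2.1435
Open time = 22 / 2.1435 = 10.26 min

10.26


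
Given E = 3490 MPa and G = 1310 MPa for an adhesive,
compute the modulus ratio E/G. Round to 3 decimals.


E/G ratio = 3490 / 1310 = 2.664

2.664


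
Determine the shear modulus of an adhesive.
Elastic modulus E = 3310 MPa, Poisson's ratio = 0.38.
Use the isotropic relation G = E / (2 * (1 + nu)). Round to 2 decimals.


G = 3310 / (2*(1+0.38)) = 3310 / 2.76
= 1199.28 MPa

1199.28


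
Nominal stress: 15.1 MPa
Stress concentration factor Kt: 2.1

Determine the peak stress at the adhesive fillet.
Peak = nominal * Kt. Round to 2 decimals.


Peak stress = 15.1 * 2.1
= 31.71 MPa

31.71


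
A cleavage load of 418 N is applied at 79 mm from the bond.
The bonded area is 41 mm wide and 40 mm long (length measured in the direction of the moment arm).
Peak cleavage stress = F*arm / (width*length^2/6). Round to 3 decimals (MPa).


Moment = 418 * 79 = 33022 N*mm
Section modulus = 41 * 1600 / 6 = 65600 / 6 mm^3
Stress = 33022 / (65600 / 6) = 198132 / 65600
= 3.020 MPa

3.020


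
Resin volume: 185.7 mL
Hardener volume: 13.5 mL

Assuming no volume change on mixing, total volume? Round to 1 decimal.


V_total = 185.7 + 13.5 = 199.2 mL

199.2


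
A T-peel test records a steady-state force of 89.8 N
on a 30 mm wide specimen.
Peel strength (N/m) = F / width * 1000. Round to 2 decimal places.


Peel strength = 89.8 / 30 * 1000
= 2993.33 N/m

2993.33


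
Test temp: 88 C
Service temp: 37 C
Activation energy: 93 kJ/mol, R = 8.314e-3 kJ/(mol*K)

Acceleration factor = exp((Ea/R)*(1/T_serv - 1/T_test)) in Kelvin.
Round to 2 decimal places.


AF = exp((93/0.008314)*(1/310.15 - 1/361.15))
= 162.90

162.90


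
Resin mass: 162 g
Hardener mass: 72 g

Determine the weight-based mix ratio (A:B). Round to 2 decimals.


Ratio = 162 / 72 = 2.25

2.25


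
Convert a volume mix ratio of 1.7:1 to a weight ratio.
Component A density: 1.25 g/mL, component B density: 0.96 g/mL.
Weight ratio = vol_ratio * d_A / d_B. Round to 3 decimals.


= 1.7 * 1.25 / 0.96 = 2.214

2.214


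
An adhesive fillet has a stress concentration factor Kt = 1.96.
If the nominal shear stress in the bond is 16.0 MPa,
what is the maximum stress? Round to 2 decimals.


Max stress = 16.0 * 1.96 = 31.36 MPa

31.36


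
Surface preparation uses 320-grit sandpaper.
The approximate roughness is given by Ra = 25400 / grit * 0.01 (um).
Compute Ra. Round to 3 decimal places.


Ra = 25400 / 320 * 0.01
= 254 / 320
= 0.794 um

0.794


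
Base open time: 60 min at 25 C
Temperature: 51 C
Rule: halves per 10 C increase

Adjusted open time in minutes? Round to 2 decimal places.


Acceleration = 2^((51-25)/10) = 6.0629
Open time = 60 / 6.0629 = 9.90 min

9.90


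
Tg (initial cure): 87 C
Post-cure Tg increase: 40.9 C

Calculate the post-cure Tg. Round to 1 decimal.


Post-cure Tg = 87 + 40.9 = 127.9 C

127.9


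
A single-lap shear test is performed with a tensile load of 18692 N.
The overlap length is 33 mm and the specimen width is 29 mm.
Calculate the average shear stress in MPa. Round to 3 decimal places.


Shear stress = F / (overlap * width)
= 18692 / (33 * 29)
= 18692 / 957
= 19.532 MPa

19.532


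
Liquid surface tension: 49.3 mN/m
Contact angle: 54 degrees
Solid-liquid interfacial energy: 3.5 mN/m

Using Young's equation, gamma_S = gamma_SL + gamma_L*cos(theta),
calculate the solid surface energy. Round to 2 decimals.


gamma_S = 3.5 + 49.3 * cos(54)
= 32.48 mN/m

32.48


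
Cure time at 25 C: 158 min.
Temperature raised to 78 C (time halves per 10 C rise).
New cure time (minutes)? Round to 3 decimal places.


Acceleration factor = 2^(53/10) = 39.3966
New time = 158 / 39.3966 = 4.010 min

4.010


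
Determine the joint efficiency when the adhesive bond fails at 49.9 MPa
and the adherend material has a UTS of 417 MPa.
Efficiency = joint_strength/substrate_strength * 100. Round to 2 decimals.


Joint efficiency = 49.9 / 417 * 100
= 11.97%

11.97


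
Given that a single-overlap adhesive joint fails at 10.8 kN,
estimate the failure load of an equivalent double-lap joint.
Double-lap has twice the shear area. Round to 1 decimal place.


Double-lap factor = 2
Expected load = 10.8 * 2 = 21.6 kN

21.6
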